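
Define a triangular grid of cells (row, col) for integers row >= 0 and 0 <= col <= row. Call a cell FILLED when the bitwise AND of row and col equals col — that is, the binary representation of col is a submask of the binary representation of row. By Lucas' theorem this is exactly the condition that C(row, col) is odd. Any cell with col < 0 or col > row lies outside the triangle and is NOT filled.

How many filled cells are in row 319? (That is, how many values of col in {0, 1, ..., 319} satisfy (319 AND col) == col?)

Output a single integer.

319 in binary = 100111111
popcount(319) = number of 1-bits in 100111111 = 7
A col c satisfies (319 AND c) == c iff every set bit of c is also set in 319; each of the 7 set bits of 319 can independently be on or off in c.
count = 2^7 = 128

Answer: 128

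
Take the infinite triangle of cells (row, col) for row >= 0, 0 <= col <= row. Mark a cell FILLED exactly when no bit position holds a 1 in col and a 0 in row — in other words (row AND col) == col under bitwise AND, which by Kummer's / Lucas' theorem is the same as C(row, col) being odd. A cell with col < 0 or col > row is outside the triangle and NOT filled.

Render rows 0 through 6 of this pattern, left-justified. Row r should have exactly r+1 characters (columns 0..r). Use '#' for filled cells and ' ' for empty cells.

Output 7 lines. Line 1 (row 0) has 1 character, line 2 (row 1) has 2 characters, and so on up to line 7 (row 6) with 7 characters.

r0=0: #
r1=1: ##
r2=10: # #
r3=11: ####
r4=100: #   #
r5=101: ##  ##
r6=110: # # # #

Answer: #
##
# #
####
#   #
##  ##
# # # #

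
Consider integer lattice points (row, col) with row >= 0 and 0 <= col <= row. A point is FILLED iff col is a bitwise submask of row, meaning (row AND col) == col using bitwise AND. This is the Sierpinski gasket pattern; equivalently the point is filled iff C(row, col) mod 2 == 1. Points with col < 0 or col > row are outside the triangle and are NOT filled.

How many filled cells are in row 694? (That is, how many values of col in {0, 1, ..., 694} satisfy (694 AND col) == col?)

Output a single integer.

694 in binary = 1010110110
popcount(694) = number of 1-bits in 1010110110 = 6
A col c satisfies (694 AND c) == c iff every set bit of c is also set in 694; each of the 6 set bits of 694 can independently be on or off in c.
count = 2^6 = 64

Answer: 64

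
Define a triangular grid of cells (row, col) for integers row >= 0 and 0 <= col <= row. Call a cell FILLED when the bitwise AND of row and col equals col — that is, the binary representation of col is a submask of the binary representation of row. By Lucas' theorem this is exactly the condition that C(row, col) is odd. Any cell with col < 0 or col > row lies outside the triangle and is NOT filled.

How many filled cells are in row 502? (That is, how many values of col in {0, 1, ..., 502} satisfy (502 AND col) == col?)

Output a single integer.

502 in binary = 111110110
popcount(502) = number of 1-bits in 111110110 = 7
A col c satisfies (502 AND c) == c iff every set bit of c is also set in 502; each of the 7 set bits of 502 can independently be on or off in c.
count = 2^7 = 128

Answer: 128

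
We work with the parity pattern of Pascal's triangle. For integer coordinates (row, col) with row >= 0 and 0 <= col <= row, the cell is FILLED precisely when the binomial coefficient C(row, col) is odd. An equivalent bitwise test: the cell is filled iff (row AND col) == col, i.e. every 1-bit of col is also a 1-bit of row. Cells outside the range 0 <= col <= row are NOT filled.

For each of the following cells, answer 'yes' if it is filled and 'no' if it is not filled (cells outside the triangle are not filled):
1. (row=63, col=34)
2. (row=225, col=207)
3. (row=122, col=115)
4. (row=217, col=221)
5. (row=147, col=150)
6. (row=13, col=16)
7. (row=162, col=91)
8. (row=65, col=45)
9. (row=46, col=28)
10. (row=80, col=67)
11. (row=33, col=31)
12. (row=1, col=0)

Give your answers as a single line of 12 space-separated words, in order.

Answer: yes no no no no no no no no no no yes

Derivation:
(63,34): row=0b111111, col=0b100010, row AND col = 0b100010 = 34; 34 == 34 -> filled
(225,207): row=0b11100001, col=0b11001111, row AND col = 0b11000001 = 193; 193 != 207 -> empty
(122,115): row=0b1111010, col=0b1110011, row AND col = 0b1110010 = 114; 114 != 115 -> empty
(217,221): col outside [0, 217] -> not filled
(147,150): col outside [0, 147] -> not filled
(13,16): col outside [0, 13] -> not filled
(162,91): row=0b10100010, col=0b1011011, row AND col = 0b10 = 2; 2 != 91 -> empty
(65,45): row=0b1000001, col=0b101101, row AND col = 0b1 = 1; 1 != 45 -> empty
(46,28): row=0b101110, col=0b11100, row AND col = 0b1100 = 12; 12 != 28 -> empty
(80,67): row=0b1010000, col=0b1000011, row AND col = 0b1000000 = 64; 64 != 67 -> empty
(33,31): row=0b100001, col=0b11111, row AND col = 0b1 = 1; 1 != 31 -> empty
(1,0): row=0b1, col=0b0, row AND col = 0b0 = 0; 0 == 0 -> filled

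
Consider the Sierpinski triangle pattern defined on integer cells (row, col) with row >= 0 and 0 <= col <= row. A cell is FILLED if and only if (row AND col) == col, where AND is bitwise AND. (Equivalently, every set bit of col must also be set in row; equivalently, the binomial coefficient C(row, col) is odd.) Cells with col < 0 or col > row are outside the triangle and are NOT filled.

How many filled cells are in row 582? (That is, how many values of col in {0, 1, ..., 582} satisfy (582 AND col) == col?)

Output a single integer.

Answer: 16

Derivation:
582 in binary = 1001000110
popcount(582) = number of 1-bits in 1001000110 = 4
A col c satisfies (582 AND c) == c iff every set bit of c is also set in 582; each of the 4 set bits of 582 can independently be on or off in c.
count = 2^4 = 16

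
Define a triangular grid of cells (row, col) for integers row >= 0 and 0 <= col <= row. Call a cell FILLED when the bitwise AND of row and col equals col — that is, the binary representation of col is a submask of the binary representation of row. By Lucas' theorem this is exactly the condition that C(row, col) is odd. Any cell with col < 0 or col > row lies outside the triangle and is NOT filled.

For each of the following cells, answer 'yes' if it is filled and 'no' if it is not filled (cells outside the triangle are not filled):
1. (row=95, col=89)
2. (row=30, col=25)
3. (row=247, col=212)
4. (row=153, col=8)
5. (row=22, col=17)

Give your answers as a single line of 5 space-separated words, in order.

Answer: yes no yes yes no

Derivation:
(95,89): row=0b1011111, col=0b1011001, row AND col = 0b1011001 = 89; 89 == 89 -> filled
(30,25): row=0b11110, col=0b11001, row AND col = 0b11000 = 24; 24 != 25 -> empty
(247,212): row=0b11110111, col=0b11010100, row AND col = 0b11010100 = 212; 212 == 212 -> filled
(153,8): row=0b10011001, col=0b1000, row AND col = 0b1000 = 8; 8 == 8 -> filled
(22,17): row=0b10110, col=0b10001, row AND col = 0b10000 = 16; 16 != 17 -> empty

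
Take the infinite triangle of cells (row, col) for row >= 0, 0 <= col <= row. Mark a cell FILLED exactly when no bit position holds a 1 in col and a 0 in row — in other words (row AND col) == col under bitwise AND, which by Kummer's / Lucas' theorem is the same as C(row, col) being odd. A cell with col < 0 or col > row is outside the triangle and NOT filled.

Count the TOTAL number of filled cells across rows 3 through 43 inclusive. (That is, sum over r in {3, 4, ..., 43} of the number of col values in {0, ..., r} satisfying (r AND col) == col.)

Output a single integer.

Answer: 328

Derivation:
r3=11 pc2: +4 =4
r4=100 pc1: +2 =6
r5=101 pc2: +4 =10
r6=110 pc2: +4 =14
r7=111 pc3: +8 =22
r8=1000 pc1: +2 =24
r9=1001 pc2: +4 =28
r10=1010 pc2: +4 =32
r11=1011 pc3: +8 =40
r12=1100 pc2: +4 =44
r13=1101 pc3: +8 =52
r14=1110 pc3: +8 =60
r15=1111 pc4: +16 =76
r16=10000 pc1: +2 =78
r17=10001 pc2: +4 =82
r18=10010 pc2: +4 =86
r19=10011 pc3: +8 =94
r20=10100 pc2: +4 =98
r21=10101 pc3: +8 =106
r22=10110 pc3: +8 =114
r23=10111 pc4: +16 =130
r24=11000 pc2: +4 =134
r25=11001 pc3: +8 =142
r26=11010 pc3: +8 =150
r27=11011 pc4: +16 =166
r28=11100 pc3: +8 =174
r29=11101 pc4: +16 =190
r30=11110 pc4: +16 =206
r31=11111 pc5: +32 =238
r32=100000 pc1: +2 =240
r33=100001 pc2: +4 =244
r34=100010 pc2: +4 =248
r35=100011 pc3: +8 =256
r36=100100 pc2: +4 =260
r37=100101 pc3: +8 =268
r38=100110 pc3: +8 =276
r39=100111 pc4: +16 =292
r40=101000 pc2: +4 =296
r41=101001 pc3: +8 =304
r42=101010 pc3: +8 =312
r43=101011 pc4: +16 =328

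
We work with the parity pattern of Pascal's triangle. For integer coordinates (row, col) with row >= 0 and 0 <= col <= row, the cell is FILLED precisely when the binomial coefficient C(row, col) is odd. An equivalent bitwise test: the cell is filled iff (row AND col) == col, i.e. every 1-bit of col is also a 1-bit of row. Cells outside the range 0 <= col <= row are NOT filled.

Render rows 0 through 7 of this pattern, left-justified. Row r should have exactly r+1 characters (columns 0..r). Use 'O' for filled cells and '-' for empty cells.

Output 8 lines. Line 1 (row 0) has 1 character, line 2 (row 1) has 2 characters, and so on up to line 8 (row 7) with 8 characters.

r0=0: O
r1=1: OO
r2=10: O-O
r3=11: OOOO
r4=100: O---O
r5=101: OO--OO
r6=110: O-O-O-O
r7=111: OOOOOOOO

Answer: O
OO
O-O
OOOO
O---O
OO--OO
O-O-O-O
OOOOOOOO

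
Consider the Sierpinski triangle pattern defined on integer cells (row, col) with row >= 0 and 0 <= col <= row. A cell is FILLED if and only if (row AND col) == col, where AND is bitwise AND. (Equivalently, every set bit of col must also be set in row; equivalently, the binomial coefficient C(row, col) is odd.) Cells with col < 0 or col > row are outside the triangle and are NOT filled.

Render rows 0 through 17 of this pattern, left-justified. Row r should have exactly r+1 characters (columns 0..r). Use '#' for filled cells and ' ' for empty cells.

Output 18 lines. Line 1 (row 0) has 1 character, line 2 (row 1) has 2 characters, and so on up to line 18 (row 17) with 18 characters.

Answer: #
##
# #
####
#   #
##  ##
# # # #
########
#       #
##      ##
# #     # #
####    ####
#   #   #   #
##  ##  ##  ##
# # # # # # # #
################
#               #
##              ##

Derivation:
r0=0: #
r1=1: ##
r2=10: # #
r3=11: ####
r4=100: #   #
r5=101: ##  ##
r6=110: # # # #
r7=111: ########
r8=1000: #       #
r9=1001: ##      ##
r10=1010: # #     # #
r11=1011: ####    ####
r12=1100: #   #   #   #
r13=1101: ##  ##  ##  ##
r14=1110: # # # # # # # #
r15=1111: ################
r16=10000: #               #
r17=10001: ##              ##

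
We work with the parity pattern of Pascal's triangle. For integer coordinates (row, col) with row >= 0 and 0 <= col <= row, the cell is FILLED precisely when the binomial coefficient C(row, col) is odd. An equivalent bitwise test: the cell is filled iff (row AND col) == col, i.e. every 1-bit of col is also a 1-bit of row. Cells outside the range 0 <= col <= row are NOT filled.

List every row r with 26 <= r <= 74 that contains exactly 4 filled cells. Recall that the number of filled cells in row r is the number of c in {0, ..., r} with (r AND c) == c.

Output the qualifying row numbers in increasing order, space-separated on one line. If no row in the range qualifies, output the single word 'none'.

Answer: 33 34 36 40 48 65 66 68 72

Derivation:
Row r has 2^popcount(r) filled cells, so we need popcount(r) = log2(4) = 2.
Scan r = 26..74 and keep those with exactly 2 one-bits:
r=26=11010 popcount=3 -> skip
r=27=11011 popcount=4 -> skip
r=28=11100 popcount=3 -> skip
r=29=11101 popcount=4 -> skip
r=30=11110 popcount=4 -> skip
r=31=11111 popcount=5 -> skip
r=32=100000 popcount=1 -> skip
r=33=100001 popcount=2 -> KEEP
r=34=100010 popcount=2 -> KEEP
r=35=100011 popcount=3 -> skip
r=36=100100 popcount=2 -> KEEP
r=37=100101 popcount=3 -> skip
r=38=100110 popcount=3 -> skip
r=39=100111 popcount=4 -> skip
r=40=101000 popcount=2 -> KEEP
r=41=101001 popcount=3 -> skip
r=42=101010 popcount=3 -> skip
r=43=101011 popcount=4 -> skip
r=44=101100 popcount=3 -> skip
r=45=101101 popcount=4 -> skip
r=46=101110 popcount=4 -> skip
r=47=101111 popcount=5 -> skip
r=48=110000 popcount=2 -> KEEP
r=49=110001 popcount=3 -> skip
r=50=110010 popcount=3 -> skip
r=51=110011 popcount=4 -> skip
r=52=110100 popcount=3 -> skip
r=53=110101 popcount=4 -> skip
r=54=110110 popcount=4 -> skip
r=55=110111 popcount=5 -> skip
r=56=111000 popcount=3 -> skip
r=57=111001 popcount=4 -> skip
r=58=111010 popcount=4 -> skip
r=59=111011 popcount=5 -> skip
r=60=111100 popcount=4 -> skip
r=61=111101 popcount=5 -> skip
r=62=111110 popcount=5 -> skip
r=63=111111 popcount=6 -> skip
r=64=1000000 popcount=1 -> skip
r=65=1000001 popcount=2 -> KEEP
r=66=1000010 popcount=2 -> KEEP
r=67=1000011 popcount=3 -> skip
r=68=1000100 popcount=2 -> KEEP
r=69=1000101 popcount=3 -> skip
r=70=1000110 popcount=3 -> skip
r=71=1000111 popcount=4 -> skip
r=72=1001000 popcount=2 -> KEEP
r=73=1001001 popcount=3 -> skip
r=74=1001010 popcount=3 -> skip
Kept rows: 33 34 36 40 48 65 66 68 72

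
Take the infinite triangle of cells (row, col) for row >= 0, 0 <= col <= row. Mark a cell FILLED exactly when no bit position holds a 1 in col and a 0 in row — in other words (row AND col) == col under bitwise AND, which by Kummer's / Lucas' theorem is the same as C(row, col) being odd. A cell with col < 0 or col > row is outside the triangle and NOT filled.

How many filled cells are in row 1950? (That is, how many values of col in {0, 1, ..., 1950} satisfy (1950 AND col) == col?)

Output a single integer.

1950 in binary = 11110011110
popcount(1950) = number of 1-bits in 11110011110 = 8
A col c satisfies (1950 AND c) == c iff every set bit of c is also set in 1950; each of the 8 set bits of 1950 can independently be on or off in c.
count = 2^8 = 256

Answer: 256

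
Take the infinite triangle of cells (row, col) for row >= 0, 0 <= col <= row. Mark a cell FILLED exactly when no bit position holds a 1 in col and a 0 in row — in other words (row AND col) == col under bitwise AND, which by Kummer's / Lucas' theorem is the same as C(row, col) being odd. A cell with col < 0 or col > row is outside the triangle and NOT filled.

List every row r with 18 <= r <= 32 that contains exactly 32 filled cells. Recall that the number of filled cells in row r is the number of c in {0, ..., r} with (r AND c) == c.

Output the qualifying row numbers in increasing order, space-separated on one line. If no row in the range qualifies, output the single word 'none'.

Answer: 31

Derivation:
Row r has 2^popcount(r) filled cells, so we need popcount(r) = log2(32) = 5.
Scan r = 18..32 and keep those with exactly 5 one-bits:
r=18=10010 popcount=2 -> skip
r=19=10011 popcount=3 -> skip
r=20=10100 popcount=2 -> skip
r=21=10101 popcount=3 -> skip
r=22=10110 popcount=3 -> skip
r=23=10111 popcount=4 -> skip
r=24=11000 popcount=2 -> skip
r=25=11001 popcount=3 -> skip
r=26=11010 popcount=3 -> skip
r=27=11011 popcount=4 -> skip
r=28=11100 popcount=3 -> skip
r=29=11101 popcount=4 -> skip
r=30=11110 popcount=4 -> skip
r=31=11111 popcount=5 -> KEEP
r=32=100000 popcount=1 -> skip
Kept rows: 31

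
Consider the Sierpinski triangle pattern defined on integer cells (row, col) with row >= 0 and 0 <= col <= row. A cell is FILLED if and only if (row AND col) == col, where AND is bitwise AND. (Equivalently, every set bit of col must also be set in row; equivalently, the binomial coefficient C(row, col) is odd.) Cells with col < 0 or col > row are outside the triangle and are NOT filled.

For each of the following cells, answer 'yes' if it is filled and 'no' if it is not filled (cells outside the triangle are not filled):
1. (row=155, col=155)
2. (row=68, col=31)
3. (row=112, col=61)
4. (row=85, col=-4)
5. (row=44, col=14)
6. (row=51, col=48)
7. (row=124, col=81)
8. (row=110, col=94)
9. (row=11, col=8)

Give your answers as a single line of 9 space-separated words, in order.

(155,155): row=0b10011011, col=0b10011011, row AND col = 0b10011011 = 155; 155 == 155 -> filled
(68,31): row=0b1000100, col=0b11111, row AND col = 0b100 = 4; 4 != 31 -> empty
(112,61): row=0b1110000, col=0b111101, row AND col = 0b110000 = 48; 48 != 61 -> empty
(85,-4): col outside [0, 85] -> not filled
(44,14): row=0b101100, col=0b1110, row AND col = 0b1100 = 12; 12 != 14 -> empty
(51,48): row=0b110011, col=0b110000, row AND col = 0b110000 = 48; 48 == 48 -> filled
(124,81): row=0b1111100, col=0b1010001, row AND col = 0b1010000 = 80; 80 != 81 -> empty
(110,94): row=0b1101110, col=0b1011110, row AND col = 0b1001110 = 78; 78 != 94 -> empty
(11,8): row=0b1011, col=0b1000, row AND col = 0b1000 = 8; 8 == 8 -> filled

Answer: yes no no no no yes no no yes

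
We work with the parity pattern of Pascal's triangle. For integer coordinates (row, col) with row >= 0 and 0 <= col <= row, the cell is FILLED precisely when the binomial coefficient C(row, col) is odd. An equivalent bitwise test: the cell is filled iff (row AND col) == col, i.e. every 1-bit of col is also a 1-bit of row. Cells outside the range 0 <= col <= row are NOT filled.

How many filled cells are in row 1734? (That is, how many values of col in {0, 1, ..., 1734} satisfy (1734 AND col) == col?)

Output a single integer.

1734 in binary = 11011000110
popcount(1734) = number of 1-bits in 11011000110 = 6
A col c satisfies (1734 AND c) == c iff every set bit of c is also set in 1734; each of the 6 set bits of 1734 can independently be on or off in c.
count = 2^6 = 64

Answer: 64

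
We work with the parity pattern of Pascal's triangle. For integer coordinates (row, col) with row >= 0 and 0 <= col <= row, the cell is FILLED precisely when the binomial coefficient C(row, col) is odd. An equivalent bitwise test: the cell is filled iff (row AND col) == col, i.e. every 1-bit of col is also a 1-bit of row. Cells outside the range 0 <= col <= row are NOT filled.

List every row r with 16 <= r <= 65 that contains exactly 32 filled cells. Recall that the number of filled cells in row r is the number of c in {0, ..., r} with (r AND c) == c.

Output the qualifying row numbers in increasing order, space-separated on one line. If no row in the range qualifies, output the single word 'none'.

Answer: 31 47 55 59 61 62

Derivation:
Row r has 2^popcount(r) filled cells, so we need popcount(r) = log2(32) = 5.
Scan r = 16..65 and keep those with exactly 5 one-bits:
r=16=10000 popcount=1 -> skip
r=17=10001 popcount=2 -> skip
r=18=10010 popcount=2 -> skip
r=19=10011 popcount=3 -> skip
r=20=10100 popcount=2 -> skip
r=21=10101 popcount=3 -> skip
r=22=10110 popcount=3 -> skip
r=23=10111 popcount=4 -> skip
r=24=11000 popcount=2 -> skip
r=25=11001 popcount=3 -> skip
r=26=11010 popcount=3 -> skip
r=27=11011 popcount=4 -> skip
r=28=11100 popcount=3 -> skip
r=29=11101 popcount=4 -> skip
r=30=11110 popcount=4 -> skip
r=31=11111 popcount=5 -> KEEP
r=32=100000 popcount=1 -> skip
r=33=100001 popcount=2 -> skip
r=34=100010 popcount=2 -> skip
r=35=100011 popcount=3 -> skip
r=36=100100 popcount=2 -> skip
r=37=100101 popcount=3 -> skip
r=38=100110 popcount=3 -> skip
r=39=100111 popcount=4 -> skip
r=40=101000 popcount=2 -> skip
r=41=101001 popcount=3 -> skip
r=42=101010 popcount=3 -> skip
r=43=101011 popcount=4 -> skip
r=44=101100 popcount=3 -> skip
r=45=101101 popcount=4 -> skip
r=46=101110 popcount=4 -> skip
r=47=101111 popcount=5 -> KEEP
r=48=110000 popcount=2 -> skip
r=49=110001 popcount=3 -> skip
r=50=110010 popcount=3 -> skip
r=51=110011 popcount=4 -> skip
r=52=110100 popcount=3 -> skip
r=53=110101 popcount=4 -> skip
r=54=110110 popcount=4 -> skip
r=55=110111 popcount=5 -> KEEP
r=56=111000 popcount=3 -> skip
r=57=111001 popcount=4 -> skip
r=58=111010 popcount=4 -> skip
r=59=111011 popcount=5 -> KEEP
r=60=111100 popcount=4 -> skip
r=61=111101 popcount=5 -> KEEP
r=62=111110 popcount=5 -> KEEP
r=63=111111 popcount=6 -> skip
r=64=1000000 popcount=1 -> skip
r=65=1000001 popcount=2 -> skip
Kept rows: 31 47 55 59 61 62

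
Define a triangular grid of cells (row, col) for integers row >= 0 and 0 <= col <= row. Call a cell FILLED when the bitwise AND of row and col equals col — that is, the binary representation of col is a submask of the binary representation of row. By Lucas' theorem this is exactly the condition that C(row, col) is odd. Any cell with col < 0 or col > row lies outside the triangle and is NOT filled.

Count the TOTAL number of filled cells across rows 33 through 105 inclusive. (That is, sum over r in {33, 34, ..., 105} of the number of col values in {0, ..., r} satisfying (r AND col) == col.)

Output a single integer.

Answer: 1102

Derivation:
r33=100001 pc2: +4 =4
r34=100010 pc2: +4 =8
r35=100011 pc3: +8 =16
r36=100100 pc2: +4 =20
r37=100101 pc3: +8 =28
r38=100110 pc3: +8 =36
r39=100111 pc4: +16 =52
r40=101000 pc2: +4 =56
r41=101001 pc3: +8 =64
r42=101010 pc3: +8 =72
r43=101011 pc4: +16 =88
r44=101100 pc3: +8 =96
r45=101101 pc4: +16 =112
r46=101110 pc4: +16 =128
r47=101111 pc5: +32 =160
r48=110000 pc2: +4 =164
r49=110001 pc3: +8 =172
r50=110010 pc3: +8 =180
r51=110011 pc4: +16 =196
r52=110100 pc3: +8 =204
r53=110101 pc4: +16 =220
r54=110110 pc4: +16 =236
r55=110111 pc5: +32 =268
r56=111000 pc3: +8 =276
r57=111001 pc4: +16 =292
r58=111010 pc4: +16 =308
r59=111011 pc5: +32 =340
r60=111100 pc4: +16 =356
r61=111101 pc5: +32 =388
r62=111110 pc5: +32 =420
r63=111111 pc6: +64 =484
r64=1000000 pc1: +2 =486
r65=1000001 pc2: +4 =490
r66=1000010 pc2: +4 =494
r67=1000011 pc3: +8 =502
r68=1000100 pc2: +4 =506
r69=1000101 pc3: +8 =514
r70=1000110 pc3: +8 =522
r71=1000111 pc4: +16 =538
r72=1001000 pc2: +4 =542
r73=1001001 pc3: +8 =550
r74=1001010 pc3: +8 =558
r75=1001011 pc4: +16 =574
r76=1001100 pc3: +8 =582
r77=1001101 pc4: +16 =598
r78=1001110 pc4: +16 =614
r79=1001111 pc5: +32 =646
r80=1010000 pc2: +4 =650
r81=1010001 pc3: +8 =658
r82=1010010 pc3: +8 =666
r83=1010011 pc4: +16 =682
r84=1010100 pc3: +8 =690
r85=1010101 pc4: +16 =706
r86=1010110 pc4: +16 =722
r87=1010111 pc5: +32 =754
r88=1011000 pc3: +8 =762
r89=1011001 pc4: +16 =778
r90=1011010 pc4: +16 =794
r91=1011011 pc5: +32 =826
r92=1011100 pc4: +16 =842
r93=1011101 pc5: +32 =874
r94=1011110 pc5: +32 =906
r95=1011111 pc6: +64 =970
r96=1100000 pc2: +4 =974
r97=1100001 pc3: +8 =982
r98=1100010 pc3: +8 =990
r99=1100011 pc4: +16 =1006
r100=1100100 pc3: +8 =1014
r101=1100101 pc4: +16 =1030
r102=1100110 pc4: +16 =1046
r103=1100111 pc5: +32 =1078
r104=1101000 pc3: +8 =1086
r105=1101001 pc4: +16 =1102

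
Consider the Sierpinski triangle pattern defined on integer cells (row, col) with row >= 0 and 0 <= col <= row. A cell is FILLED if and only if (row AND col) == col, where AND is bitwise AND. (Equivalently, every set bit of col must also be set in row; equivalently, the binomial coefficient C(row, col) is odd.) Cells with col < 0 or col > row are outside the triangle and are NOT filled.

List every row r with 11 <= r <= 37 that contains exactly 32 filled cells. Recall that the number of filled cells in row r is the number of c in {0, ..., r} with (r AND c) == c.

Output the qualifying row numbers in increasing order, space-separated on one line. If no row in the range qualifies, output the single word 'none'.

Answer: 31

Derivation:
Row r has 2^popcount(r) filled cells, so we need popcount(r) = log2(32) = 5.
Scan r = 11..37 and keep those with exactly 5 one-bits:
r=11=1011 popcount=3 -> skip
r=12=1100 popcount=2 -> skip
r=13=1101 popcount=3 -> skip
r=14=1110 popcount=3 -> skip
r=15=1111 popcount=4 -> skip
r=16=10000 popcount=1 -> skip
r=17=10001 popcount=2 -> skip
r=18=10010 popcount=2 -> skip
r=19=10011 popcount=3 -> skip
r=20=10100 popcount=2 -> skip
r=21=10101 popcount=3 -> skip
r=22=10110 popcount=3 -> skip
r=23=10111 popcount=4 -> skip
r=24=11000 popcount=2 -> skip
r=25=11001 popcount=3 -> skip
r=26=11010 popcount=3 -> skip
r=27=11011 popcount=4 -> skip
r=28=11100 popcount=3 -> skip
r=29=11101 popcount=4 -> skip
r=30=11110 popcount=4 -> skip
r=31=11111 popcount=5 -> KEEP
r=32=100000 popcount=1 -> skip
r=33=100001 popcount=2 -> skip
r=34=100010 popcount=2 -> skip
r=35=100011 popcount=3 -> skip
r=36=100100 popcount=2 -> skip
r=37=100101 popcount=3 -> skip
Kept rows: 31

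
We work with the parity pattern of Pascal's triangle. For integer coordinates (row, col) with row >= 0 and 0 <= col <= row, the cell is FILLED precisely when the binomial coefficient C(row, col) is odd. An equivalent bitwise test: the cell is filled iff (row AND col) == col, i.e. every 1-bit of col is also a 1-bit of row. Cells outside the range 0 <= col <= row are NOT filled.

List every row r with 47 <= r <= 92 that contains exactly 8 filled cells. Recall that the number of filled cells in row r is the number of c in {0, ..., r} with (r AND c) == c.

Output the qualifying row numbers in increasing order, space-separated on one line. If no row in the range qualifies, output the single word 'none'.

Row r has 2^popcount(r) filled cells, so we need popcount(r) = log2(8) = 3.
Scan r = 47..92 and keep those with exactly 3 one-bits:
r=47=101111 popcount=5 -> skip
r=48=110000 popcount=2 -> skip
r=49=110001 popcount=3 -> KEEP
r=50=110010 popcount=3 -> KEEP
r=51=110011 popcount=4 -> skip
r=52=110100 popcount=3 -> KEEP
r=53=110101 popcount=4 -> skip
r=54=110110 popcount=4 -> skip
r=55=110111 popcount=5 -> skip
r=56=111000 popcount=3 -> KEEP
r=57=111001 popcount=4 -> skip
r=58=111010 popcount=4 -> skip
r=59=111011 popcount=5 -> skip
r=60=111100 popcount=4 -> skip
r=61=111101 popcount=5 -> skip
r=62=111110 popcount=5 -> skip
r=63=111111 popcount=6 -> skip
r=64=1000000 popcount=1 -> skip
r=65=1000001 popcount=2 -> skip
r=66=1000010 popcount=2 -> skip
r=67=1000011 popcount=3 -> KEEP
r=68=1000100 popcount=2 -> skip
r=69=1000101 popcount=3 -> KEEP
r=70=1000110 popcount=3 -> KEEP
r=71=1000111 popcount=4 -> skip
r=72=1001000 popcount=2 -> skip
r=73=1001001 popcount=3 -> KEEP
r=74=1001010 popcount=3 -> KEEP
r=75=1001011 popcount=4 -> skip
r=76=1001100 popcount=3 -> KEEP
r=77=1001101 popcount=4 -> skip
r=78=1001110 popcount=4 -> skip
r=79=1001111 popcount=5 -> skip
r=80=1010000 popcount=2 -> skip
r=81=1010001 popcount=3 -> KEEP
r=82=1010010 popcount=3 -> KEEP
r=83=1010011 popcount=4 -> skip
r=84=1010100 popcount=3 -> KEEP
r=85=1010101 popcount=4 -> skip
r=86=1010110 popcount=4 -> skip
r=87=1010111 popcount=5 -> skip
r=88=1011000 popcount=3 -> KEEP
r=89=1011001 popcount=4 -> skip
r=90=1011010 popcount=4 -> skip
r=91=1011011 popcount=5 -> skip
r=92=1011100 popcount=4 -> skip
Kept rows: 49 50 52 56 67 69 70 73 74 76 81 82 84 88

Answer: 49 50 52 56 67 69 70 73 74 76 81 82 84 88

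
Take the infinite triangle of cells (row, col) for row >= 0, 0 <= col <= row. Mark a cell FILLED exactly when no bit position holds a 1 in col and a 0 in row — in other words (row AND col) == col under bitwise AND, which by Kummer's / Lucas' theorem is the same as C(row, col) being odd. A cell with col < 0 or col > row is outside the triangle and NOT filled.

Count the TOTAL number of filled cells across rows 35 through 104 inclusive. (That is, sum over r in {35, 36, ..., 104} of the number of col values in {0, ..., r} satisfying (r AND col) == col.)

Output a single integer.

r35=100011 pc3: +8 =8
r36=100100 pc2: +4 =12
r37=100101 pc3: +8 =20
r38=100110 pc3: +8 =28
r39=100111 pc4: +16 =44
r40=101000 pc2: +4 =48
r41=101001 pc3: +8 =56
r42=101010 pc3: +8 =64
r43=101011 pc4: +16 =80
r44=101100 pc3: +8 =88
r45=101101 pc4: +16 =104
r46=101110 pc4: +16 =120
r47=101111 pc5: +32 =152
r48=110000 pc2: +4 =156
r49=110001 pc3: +8 =164
r50=110010 pc3: +8 =172
r51=110011 pc4: +16 =188
r52=110100 pc3: +8 =196
r53=110101 pc4: +16 =212
r54=110110 pc4: +16 =228
r55=110111 pc5: +32 =260
r56=111000 pc3: +8 =268
r57=111001 pc4: +16 =284
r58=111010 pc4: +16 =300
r59=111011 pc5: +32 =332
r60=111100 pc4: +16 =348
r61=111101 pc5: +32 =380
r62=111110 pc5: +32 =412
r63=111111 pc6: +64 =476
r64=1000000 pc1: +2 =478
r65=1000001 pc2: +4 =482
r66=1000010 pc2: +4 =486
r67=1000011 pc3: +8 =494
r68=1000100 pc2: +4 =498
r69=1000101 pc3: +8 =506
r70=1000110 pc3: +8 =514
r71=1000111 pc4: +16 =530
r72=1001000 pc2: +4 =534
r73=1001001 pc3: +8 =542
r74=1001010 pc3: +8 =550
r75=1001011 pc4: +16 =566
r76=1001100 pc3: +8 =574
r77=1001101 pc4: +16 =590
r78=1001110 pc4: +16 =606
r79=1001111 pc5: +32 =638
r80=1010000 pc2: +4 =642
r81=1010001 pc3: +8 =650
r82=1010010 pc3: +8 =658
r83=1010011 pc4: +16 =674
r84=1010100 pc3: +8 =682
r85=1010101 pc4: +16 =698
r86=1010110 pc4: +16 =714
r87=1010111 pc5: +32 =746
r88=1011000 pc3: +8 =754
r89=1011001 pc4: +16 =770
r90=1011010 pc4: +16 =786
r91=1011011 pc5: +32 =818
r92=1011100 pc4: +16 =834
r93=1011101 pc5: +32 =866
r94=1011110 pc5: +32 =898
r95=1011111 pc6: +64 =962
r96=1100000 pc2: +4 =966
r97=1100001 pc3: +8 =974
r98=1100010 pc3: +8 =982
r99=1100011 pc4: +16 =998
r100=1100100 pc3: +8 =1006
r101=1100101 pc4: +16 =1022
r102=1100110 pc4: +16 =1038
r103=1100111 pc5: +32 =1070
r104=1101000 pc3: +8 =1078

Answer: 1078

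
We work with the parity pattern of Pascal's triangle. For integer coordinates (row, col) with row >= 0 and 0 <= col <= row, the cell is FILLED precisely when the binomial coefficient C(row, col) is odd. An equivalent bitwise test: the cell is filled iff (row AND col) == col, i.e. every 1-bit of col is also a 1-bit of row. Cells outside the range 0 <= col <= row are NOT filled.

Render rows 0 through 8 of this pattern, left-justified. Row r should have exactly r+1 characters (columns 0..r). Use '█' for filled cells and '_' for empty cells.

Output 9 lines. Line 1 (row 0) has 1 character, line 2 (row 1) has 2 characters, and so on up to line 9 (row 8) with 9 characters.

Answer: █
██
█_█
████
█___█
██__██
█_█_█_█
████████
█_______█

Derivation:
r0=0: █
r1=1: ██
r2=10: █_█
r3=11: ████
r4=100: █___█
r5=101: ██__██
r6=110: █_█_█_█
r7=111: ████████
r8=1000: █_______█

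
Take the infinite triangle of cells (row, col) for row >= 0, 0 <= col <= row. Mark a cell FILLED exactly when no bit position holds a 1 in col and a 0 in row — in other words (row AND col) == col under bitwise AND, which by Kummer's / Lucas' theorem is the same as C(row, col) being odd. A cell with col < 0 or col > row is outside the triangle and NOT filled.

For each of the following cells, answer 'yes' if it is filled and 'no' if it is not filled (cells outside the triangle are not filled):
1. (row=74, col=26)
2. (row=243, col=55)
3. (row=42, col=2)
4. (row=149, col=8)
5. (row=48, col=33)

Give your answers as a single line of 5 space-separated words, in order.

(74,26): row=0b1001010, col=0b11010, row AND col = 0b1010 = 10; 10 != 26 -> empty
(243,55): row=0b11110011, col=0b110111, row AND col = 0b110011 = 51; 51 != 55 -> empty
(42,2): row=0b101010, col=0b10, row AND col = 0b10 = 2; 2 == 2 -> filled
(149,8): row=0b10010101, col=0b1000, row AND col = 0b0 = 0; 0 != 8 -> empty
(48,33): row=0b110000, col=0b100001, row AND col = 0b100000 = 32; 32 != 33 -> empty

Answer: no no yes no no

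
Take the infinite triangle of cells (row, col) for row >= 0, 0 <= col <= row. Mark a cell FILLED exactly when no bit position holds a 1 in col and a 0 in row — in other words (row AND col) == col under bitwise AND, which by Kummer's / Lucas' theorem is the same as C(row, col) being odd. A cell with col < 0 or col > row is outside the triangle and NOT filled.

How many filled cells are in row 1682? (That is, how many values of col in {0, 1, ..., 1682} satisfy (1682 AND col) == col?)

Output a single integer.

1682 in binary = 11010010010
popcount(1682) = number of 1-bits in 11010010010 = 5
A col c satisfies (1682 AND c) == c iff every set bit of c is also set in 1682; each of the 5 set bits of 1682 can independently be on or off in c.
count = 2^5 = 32

Answer: 32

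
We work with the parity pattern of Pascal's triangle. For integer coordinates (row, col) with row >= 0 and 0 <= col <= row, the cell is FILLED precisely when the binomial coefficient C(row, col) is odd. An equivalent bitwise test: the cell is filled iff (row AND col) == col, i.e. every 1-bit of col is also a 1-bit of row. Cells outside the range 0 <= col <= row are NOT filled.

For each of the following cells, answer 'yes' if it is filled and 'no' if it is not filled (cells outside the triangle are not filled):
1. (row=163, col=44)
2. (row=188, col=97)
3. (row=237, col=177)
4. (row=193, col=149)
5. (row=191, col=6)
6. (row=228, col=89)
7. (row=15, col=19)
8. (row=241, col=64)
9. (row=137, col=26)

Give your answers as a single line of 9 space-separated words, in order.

Answer: no no no no yes no no yes no

Derivation:
(163,44): row=0b10100011, col=0b101100, row AND col = 0b100000 = 32; 32 != 44 -> empty
(188,97): row=0b10111100, col=0b1100001, row AND col = 0b100000 = 32; 32 != 97 -> empty
(237,177): row=0b11101101, col=0b10110001, row AND col = 0b10100001 = 161; 161 != 177 -> empty
(193,149): row=0b11000001, col=0b10010101, row AND col = 0b10000001 = 129; 129 != 149 -> empty
(191,6): row=0b10111111, col=0b110, row AND col = 0b110 = 6; 6 == 6 -> filled
(228,89): row=0b11100100, col=0b1011001, row AND col = 0b1000000 = 64; 64 != 89 -> empty
(15,19): col outside [0, 15] -> not filled
(241,64): row=0b11110001, col=0b1000000, row AND col = 0b1000000 = 64; 64 == 64 -> filled
(137,26): row=0b10001001, col=0b11010, row AND col = 0b1000 = 8; 8 != 26 -> empty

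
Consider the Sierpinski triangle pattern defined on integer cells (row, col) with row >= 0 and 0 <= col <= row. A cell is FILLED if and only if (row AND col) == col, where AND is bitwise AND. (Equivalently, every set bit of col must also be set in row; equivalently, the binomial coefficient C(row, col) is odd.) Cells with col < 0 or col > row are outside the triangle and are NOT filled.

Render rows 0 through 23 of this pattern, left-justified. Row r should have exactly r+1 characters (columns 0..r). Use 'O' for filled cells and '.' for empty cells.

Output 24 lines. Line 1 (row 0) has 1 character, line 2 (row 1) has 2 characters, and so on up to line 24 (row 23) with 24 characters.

r0=0: O
r1=1: OO
r2=10: O.O
r3=11: OOOO
r4=100: O...O
r5=101: OO..OO
r6=110: O.O.O.O
r7=111: OOOOOOOO
r8=1000: O.......O
r9=1001: OO......OO
r10=1010: O.O.....O.O
r11=1011: OOOO....OOOO
r12=1100: O...O...O...O
r13=1101: OO..OO..OO..OO
r14=1110: O.O.O.O.O.O.O.O
r15=1111: OOOOOOOOOOOOOOOO
r16=10000: O...............O
r17=10001: OO..............OO
r18=10010: O.O.............O.O
r19=10011: OOOO............OOOO
r20=10100: O...O...........O...O
r21=10101: OO..OO..........OO..OO
r22=10110: O.O.O.O.........O.O.O.O
r23=10111: OOOOOOOO........OOOOOOOO

Answer: O
OO
O.O
OOOO
O...O
OO..OO
O.O.O.O
OOOOOOOO
O.......O
OO......OO
O.O.....O.O
OOOO....OOOO
O...O...O...O
OO..OO..OO..OO
O.O.O.O.O.O.O.O
OOOOOOOOOOOOOOOO
O...............O
OO..............OO
O.O.............O.O
OOOO............OOOO
O...O...........O...O
OO..OO..........OO..OO
O.O.O.O.........O.O.O.O
OOOOOOOO........OOOOOOOO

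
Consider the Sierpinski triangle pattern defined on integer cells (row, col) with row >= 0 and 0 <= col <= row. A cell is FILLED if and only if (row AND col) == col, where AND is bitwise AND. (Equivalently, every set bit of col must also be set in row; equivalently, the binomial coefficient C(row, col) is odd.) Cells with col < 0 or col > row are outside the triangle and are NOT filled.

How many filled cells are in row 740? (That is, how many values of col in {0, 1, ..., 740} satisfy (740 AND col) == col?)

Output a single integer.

740 in binary = 1011100100
popcount(740) = number of 1-bits in 1011100100 = 5
A col c satisfies (740 AND c) == c iff every set bit of c is also set in 740; each of the 5 set bits of 740 can independently be on or off in c.
count = 2^5 = 32

Answer: 32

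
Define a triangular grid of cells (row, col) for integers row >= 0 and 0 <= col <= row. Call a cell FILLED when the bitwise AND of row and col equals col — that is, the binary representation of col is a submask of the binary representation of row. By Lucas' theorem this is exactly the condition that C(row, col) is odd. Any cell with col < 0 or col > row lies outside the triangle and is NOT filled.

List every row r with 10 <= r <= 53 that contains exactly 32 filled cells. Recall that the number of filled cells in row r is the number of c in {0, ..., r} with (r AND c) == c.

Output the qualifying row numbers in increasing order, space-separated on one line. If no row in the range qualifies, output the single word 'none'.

Row r has 2^popcount(r) filled cells, so we need popcount(r) = log2(32) = 5.
Scan r = 10..53 and keep those with exactly 5 one-bits:
r=10=1010 popcount=2 -> skip
r=11=1011 popcount=3 -> skip
r=12=1100 popcount=2 -> skip
r=13=1101 popcount=3 -> skip
r=14=1110 popcount=3 -> skip
r=15=1111 popcount=4 -> skip
r=16=10000 popcount=1 -> skip
r=17=10001 popcount=2 -> skip
r=18=10010 popcount=2 -> skip
r=19=10011 popcount=3 -> skip
r=20=10100 popcount=2 -> skip
r=21=10101 popcount=3 -> skip
r=22=10110 popcount=3 -> skip
r=23=10111 popcount=4 -> skip
r=24=11000 popcount=2 -> skip
r=25=11001 popcount=3 -> skip
r=26=11010 popcount=3 -> skip
r=27=11011 popcount=4 -> skip
r=28=11100 popcount=3 -> skip
r=29=11101 popcount=4 -> skip
r=30=11110 popcount=4 -> skip
r=31=11111 popcount=5 -> KEEP
r=32=100000 popcount=1 -> skip
r=33=100001 popcount=2 -> skip
r=34=100010 popcount=2 -> skip
r=35=100011 popcount=3 -> skip
r=36=100100 popcount=2 -> skip
r=37=100101 popcount=3 -> skip
r=38=100110 popcount=3 -> skip
r=39=100111 popcount=4 -> skip
r=40=101000 popcount=2 -> skip
r=41=101001 popcount=3 -> skip
r=42=101010 popcount=3 -> skip
r=43=101011 popcount=4 -> skip
r=44=101100 popcount=3 -> skip
r=45=101101 popcount=4 -> skip
r=46=101110 popcount=4 -> skip
r=47=101111 popcount=5 -> KEEP
r=48=110000 popcount=2 -> skip
r=49=110001 popcount=3 -> skip
r=50=110010 popcount=3 -> skip
r=51=110011 popcount=4 -> skip
r=52=110100 popcount=3 -> skip
r=53=110101 popcount=4 -> skip
Kept rows: 31 47

Answer: 31 47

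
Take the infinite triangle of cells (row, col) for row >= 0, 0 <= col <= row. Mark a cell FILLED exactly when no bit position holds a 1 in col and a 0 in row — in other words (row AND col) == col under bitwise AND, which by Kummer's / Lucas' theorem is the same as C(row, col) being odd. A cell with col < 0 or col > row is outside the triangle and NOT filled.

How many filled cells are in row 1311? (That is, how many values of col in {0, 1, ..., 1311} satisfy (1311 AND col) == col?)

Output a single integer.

Answer: 128

Derivation:
1311 in binary = 10100011111
popcount(1311) = number of 1-bits in 10100011111 = 7
A col c satisfies (1311 AND c) == c iff every set bit of c is also set in 1311; each of the 7 set bits of 1311 can independently be on or off in c.
count = 2^7 = 128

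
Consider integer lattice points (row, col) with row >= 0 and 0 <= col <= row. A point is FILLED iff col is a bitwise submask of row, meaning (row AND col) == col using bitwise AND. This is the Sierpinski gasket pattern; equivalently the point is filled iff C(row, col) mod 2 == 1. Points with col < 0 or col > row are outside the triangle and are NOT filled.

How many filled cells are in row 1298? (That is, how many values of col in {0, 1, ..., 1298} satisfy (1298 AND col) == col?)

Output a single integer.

Answer: 16

Derivation:
1298 in binary = 10100010010
popcount(1298) = number of 1-bits in 10100010010 = 4
A col c satisfies (1298 AND c) == c iff every set bit of c is also set in 1298; each of the 4 set bits of 1298 can independently be on or off in c.
count = 2^4 = 16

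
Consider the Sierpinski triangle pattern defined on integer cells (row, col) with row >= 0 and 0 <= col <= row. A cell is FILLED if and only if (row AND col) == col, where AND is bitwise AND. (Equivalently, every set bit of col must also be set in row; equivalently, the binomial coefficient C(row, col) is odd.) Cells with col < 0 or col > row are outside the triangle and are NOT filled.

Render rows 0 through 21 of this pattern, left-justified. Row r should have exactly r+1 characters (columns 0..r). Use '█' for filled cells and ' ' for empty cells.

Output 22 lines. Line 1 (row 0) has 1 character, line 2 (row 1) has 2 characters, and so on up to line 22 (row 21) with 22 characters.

Answer: █
██
█ █
████
█   █
██  ██
█ █ █ █
████████
█       █
██      ██
█ █     █ █
████    ████
█   █   █   █
██  ██  ██  ██
█ █ █ █ █ █ █ █
████████████████
█               █
██              ██
█ █             █ █
████            ████
█   █           █   █
██  ██          ██  ██

Derivation:
r0=0: █
r1=1: ██
r2=10: █ █
r3=11: ████
r4=100: █   █
r5=101: ██  ██
r6=110: █ █ █ █
r7=111: ████████
r8=1000: █       █
r9=1001: ██      ██
r10=1010: █ █     █ █
r11=1011: ████    ████
r12=1100: █   █   █   █
r13=1101: ██  ██  ██  ██
r14=1110: █ █ █ █ █ █ █ █
r15=1111: ████████████████
r16=10000: █               █
r17=10001: ██              ██
r18=10010: █ █             █ █
r19=10011: ████            ████
r20=10100: █   █           █   █
r21=10101: ██  ██          ██  ██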